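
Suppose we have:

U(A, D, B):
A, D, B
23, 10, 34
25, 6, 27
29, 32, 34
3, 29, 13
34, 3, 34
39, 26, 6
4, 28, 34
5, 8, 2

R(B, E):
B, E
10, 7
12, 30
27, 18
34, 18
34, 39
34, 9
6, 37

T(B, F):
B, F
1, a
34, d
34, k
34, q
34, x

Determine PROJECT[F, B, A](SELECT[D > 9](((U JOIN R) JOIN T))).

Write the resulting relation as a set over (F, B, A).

{(d, 34, 23), (d, 34, 29), (d, 34, 4), (k, 34, 23), (k, 34, 29), (k, 34, 4), (q, 34, 23), (q, 34, 29), (q, 34, 4), (x, 34, 23), (x, 34, 29), (x, 34, 4)}

Natural join on B: {(23, 10, 34, 18), (23, 10, 34, 39), (23, 10, 34, 9), (25, 6, 27, 18), (29, 32, 34, 18), (29, 32, 34, 39), (29, 32, 34, 9), (34, 3, 34, 18), (34, 3, 34, 39), (34, 3, 34, 9), (39, 26, 6, 37), (4, 28, 34, 18), (4, 28, 34, 39), (4, 28, 34, 9)}
Natural join on B: {(23, 10, 34, 18, d), (23, 10, 34, 18, k), (23, 10, 34, 18, q), (23, 10, 34, 18, x), (23, 10, 34, 39, d), (23, 10, 34, 39, k), (23, 10, 34, 39, q), (23, 10, 34, 39, x), (23, 10, 34, 9, d), (23, 10, 34, 9, k), (23, 10, 34, 9, q), (23, 10, 34, 9, x), (29, 32, 34, 18, d), (29, 32, 34, 18, k), (29, 32, 34, 18, q), (29, 32, 34, 18, x), (29, 32, 34, 39, d), (29, 32, 34, 39, k), (29, 32, 34, 39, q), (29, 32, 34, 39, x), (29, 32, 34, 9, d), (29, 32, 34, 9, k), (29, 32, 34, 9, q), (29, 32, 34, 9, x), (34, 3, 34, 18, d), (34, 3, 34, 18, k), (34, 3, 34, 18, q), (34, 3, 34, 18, x), (34, 3, 34, 39, d), (34, 3, 34, 39, k), (34, 3, 34, 39, q), (34, 3, 34, 39, x), (34, 3, 34, 9, d), (34, 3, 34, 9, k), (34, 3, 34, 9, q), (34, 3, 34, 9, x), (4, 28, 34, 18, d), (4, 28, 34, 18, k), (4, 28, 34, 18, q), (4, 28, 34, 18, x), (4, 28, 34, 39, d), (4, 28, 34, 39, k), (4, 28, 34, 39, q), (4, 28, 34, 39, x), (4, 28, 34, 9, d), (4, 28, 34, 9, k), (4, 28, 34, 9, q), (4, 28, 34, 9, x)}
Apply σ_{D > 9}; surviving tuples: {(23, 10, 34, 18, d), (23, 10, 34, 18, k), (23, 10, 34, 18, q), (23, 10, 34, 18, x), (23, 10, 34, 39, d), (23, 10, 34, 39, k), (23, 10, 34, 39, q), (23, 10, 34, 39, x), (23, 10, 34, 9, d), (23, 10, 34, 9, k), (23, 10, 34, 9, q), (23, 10, 34, 9, x), (29, 32, 34, 18, d), (29, 32, 34, 18, k), (29, 32, 34, 18, q), (29, 32, 34, 18, x), (29, 32, 34, 39, d), (29, 32, 34, 39, k), (29, 32, 34, 39, q), (29, 32, 34, 39, x), (29, 32, 34, 9, d), (29, 32, 34, 9, k), (29, 32, 34, 9, q), (29, 32, 34, 9, x), (4, 28, 34, 18, d), (4, 28, 34, 18, k), (4, 28, 34, 18, q), (4, 28, 34, 18, x), (4, 28, 34, 39, d), (4, 28, 34, 39, k), (4, 28, 34, 39, q), (4, 28, 34, 39, x), (4, 28, 34, 9, d), (4, 28, 34, 9, k), (4, 28, 34, 9, q), (4, 28, 34, 9, x)}
π_{F, B, A} gives {(d, 34, 23), (d, 34, 29), (d, 34, 4), (k, 34, 23), (k, 34, 29), (k, 34, 4), (q, 34, 23), (q, 34, 29), (q, 34, 4), (x, 34, 23), (x, 34, 29), (x, 34, 4)} (24 duplicate(s) eliminated).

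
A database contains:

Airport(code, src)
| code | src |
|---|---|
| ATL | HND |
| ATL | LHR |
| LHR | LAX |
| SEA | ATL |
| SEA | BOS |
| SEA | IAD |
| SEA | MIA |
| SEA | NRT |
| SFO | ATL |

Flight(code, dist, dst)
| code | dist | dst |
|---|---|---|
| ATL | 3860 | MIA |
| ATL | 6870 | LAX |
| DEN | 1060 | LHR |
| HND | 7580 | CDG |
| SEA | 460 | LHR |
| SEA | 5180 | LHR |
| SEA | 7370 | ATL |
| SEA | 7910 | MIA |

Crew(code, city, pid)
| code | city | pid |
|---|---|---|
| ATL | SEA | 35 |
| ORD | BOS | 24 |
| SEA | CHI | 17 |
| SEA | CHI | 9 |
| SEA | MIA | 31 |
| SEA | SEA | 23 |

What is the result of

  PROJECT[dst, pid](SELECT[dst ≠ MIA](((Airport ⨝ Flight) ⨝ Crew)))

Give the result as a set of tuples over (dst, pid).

{(ATL, 17), (ATL, 23), (ATL, 31), (ATL, 9), (LAX, 35), (LHR, 17), (LHR, 23), (LHR, 31), (LHR, 9)}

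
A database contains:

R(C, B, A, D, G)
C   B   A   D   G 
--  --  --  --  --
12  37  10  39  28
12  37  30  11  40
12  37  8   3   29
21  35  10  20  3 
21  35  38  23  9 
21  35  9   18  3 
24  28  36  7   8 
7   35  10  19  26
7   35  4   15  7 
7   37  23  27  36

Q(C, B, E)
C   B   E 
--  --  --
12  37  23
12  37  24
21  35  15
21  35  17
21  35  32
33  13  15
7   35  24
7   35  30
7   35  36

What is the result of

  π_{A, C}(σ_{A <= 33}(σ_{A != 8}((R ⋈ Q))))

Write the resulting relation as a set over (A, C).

{(10, 12), (10, 21), (10, 7), (30, 12), (4, 7), (9, 21)}

R ⋈ Q (natural join on C, B): {(12, 37, 10, 39, 28, 23), (12, 37, 10, 39, 28, 24), (12, 37, 30, 11, 40, 23), (12, 37, 30, 11, 40, 24), (12, 37, 8, 3, 29, 23), (12, 37, 8, 3, 29, 24), (21, 35, 10, 20, 3, 15), (21, 35, 10, 20, 3, 17), (21, 35, 10, 20, 3, 32), (21, 35, 38, 23, 9, 15), (21, 35, 38, 23, 9, 17), (21, 35, 38, 23, 9, 32), (21, 35, 9, 18, 3, 15), (21, 35, 9, 18, 3, 17), (21, 35, 9, 18, 3, 32), (7, 35, 10, 19, 26, 24), (7, 35, 10, 19, 26, 30), (7, 35, 10, 19, 26, 36), (7, 35, 4, 15, 7, 24), (7, 35, 4, 15, 7, 30), (7, 35, 4, 15, 7, 36)}
Apply σ_{A != 8}; surviving tuples: {(12, 37, 10, 39, 28, 23), (12, 37, 10, 39, 28, 24), (12, 37, 30, 11, 40, 23), (12, 37, 30, 11, 40, 24), (21, 35, 10, 20, 3, 15), (21, 35, 10, 20, 3, 17), (21, 35, 10, 20, 3, 32), (21, 35, 38, 23, 9, 15), (21, 35, 38, 23, 9, 17), (21, 35, 38, 23, 9, 32), (21, 35, 9, 18, 3, 15), (21, 35, 9, 18, 3, 17), (21, 35, 9, 18, 3, 32), (7, 35, 10, 19, 26, 24), (7, 35, 10, 19, 26, 30), (7, 35, 10, 19, 26, 36), (7, 35, 4, 15, 7, 24), (7, 35, 4, 15, 7, 30), (7, 35, 4, 15, 7, 36)}
Apply σ_{A <= 33}; surviving tuples: {(12, 37, 10, 39, 28, 23), (12, 37, 10, 39, 28, 24), (12, 37, 30, 11, 40, 23), (12, 37, 30, 11, 40, 24), (21, 35, 10, 20, 3, 15), (21, 35, 10, 20, 3, 17), (21, 35, 10, 20, 3, 32), (21, 35, 9, 18, 3, 15), (21, 35, 9, 18, 3, 17), (21, 35, 9, 18, 3, 32), (7, 35, 10, 19, 26, 24), (7, 35, 10, 19, 26, 30), (7, 35, 10, 19, 26, 36), (7, 35, 4, 15, 7, 24), (7, 35, 4, 15, 7, 30), (7, 35, 4, 15, 7, 36)}
Keep only column(s) A, C (10 duplicate(s) eliminated): {(10, 12), (10, 21), (10, 7), (30, 12), (4, 7), (9, 21)}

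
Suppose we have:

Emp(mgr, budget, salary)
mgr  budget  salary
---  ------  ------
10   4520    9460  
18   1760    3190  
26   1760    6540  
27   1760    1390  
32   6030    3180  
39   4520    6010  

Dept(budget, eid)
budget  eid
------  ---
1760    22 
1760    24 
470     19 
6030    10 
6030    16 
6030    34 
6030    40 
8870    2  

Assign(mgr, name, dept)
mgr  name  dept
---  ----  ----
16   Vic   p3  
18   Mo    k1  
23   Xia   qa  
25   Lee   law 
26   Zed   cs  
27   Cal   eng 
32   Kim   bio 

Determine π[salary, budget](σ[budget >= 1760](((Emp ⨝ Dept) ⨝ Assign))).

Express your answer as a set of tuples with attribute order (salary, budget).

{(1390, 1760), (3180, 6030), (3190, 1760), (6540, 1760)}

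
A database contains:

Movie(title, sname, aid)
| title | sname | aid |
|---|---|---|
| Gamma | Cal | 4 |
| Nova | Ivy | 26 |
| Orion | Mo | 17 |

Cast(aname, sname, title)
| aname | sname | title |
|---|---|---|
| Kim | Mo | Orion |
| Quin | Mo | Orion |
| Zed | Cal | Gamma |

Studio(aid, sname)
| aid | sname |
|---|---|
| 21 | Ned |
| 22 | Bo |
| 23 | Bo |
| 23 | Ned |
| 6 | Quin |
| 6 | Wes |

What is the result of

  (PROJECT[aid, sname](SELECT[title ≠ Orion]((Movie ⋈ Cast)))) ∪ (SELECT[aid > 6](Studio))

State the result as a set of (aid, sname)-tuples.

Natural join on title, sname: {(Gamma, Cal, 4, Zed), (Orion, Mo, 17, Kim), (Orion, Mo, 17, Quin)}
Filtering on title ≠ Orion leaves {(Gamma, Cal, 4, Zed)}.
Keep only column(s) aid, sname: {(4, Cal)}
Filtering on aid > 6 leaves {(21, Ned), (22, Bo), (23, Bo), (23, Ned)}.
Union: {(4, Cal)} with {(21, Ned), (22, Bo), (23, Bo), (23, Ned)} → {(21, Ned), (22, Bo), (23, Bo), (23, Ned), (4, Cal)}

{(21, Ned), (22, Bo), (23, Bo), (23, Ned), (4, Cal)}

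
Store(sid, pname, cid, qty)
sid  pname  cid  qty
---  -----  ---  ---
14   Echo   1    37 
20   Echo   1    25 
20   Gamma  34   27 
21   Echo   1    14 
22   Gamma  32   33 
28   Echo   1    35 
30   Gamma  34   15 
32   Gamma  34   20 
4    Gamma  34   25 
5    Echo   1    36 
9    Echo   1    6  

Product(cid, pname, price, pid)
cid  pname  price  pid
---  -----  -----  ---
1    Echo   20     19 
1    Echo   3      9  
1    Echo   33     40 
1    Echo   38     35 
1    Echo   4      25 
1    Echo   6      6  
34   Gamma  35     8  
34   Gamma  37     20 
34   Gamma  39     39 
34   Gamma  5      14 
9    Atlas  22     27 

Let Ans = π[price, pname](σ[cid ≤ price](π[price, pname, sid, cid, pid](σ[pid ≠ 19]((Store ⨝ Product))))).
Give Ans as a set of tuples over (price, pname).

{(3, Echo), (33, Echo), (35, Gamma), (37, Gamma), (38, Echo), (39, Gamma), (4, Echo), (6, Echo)}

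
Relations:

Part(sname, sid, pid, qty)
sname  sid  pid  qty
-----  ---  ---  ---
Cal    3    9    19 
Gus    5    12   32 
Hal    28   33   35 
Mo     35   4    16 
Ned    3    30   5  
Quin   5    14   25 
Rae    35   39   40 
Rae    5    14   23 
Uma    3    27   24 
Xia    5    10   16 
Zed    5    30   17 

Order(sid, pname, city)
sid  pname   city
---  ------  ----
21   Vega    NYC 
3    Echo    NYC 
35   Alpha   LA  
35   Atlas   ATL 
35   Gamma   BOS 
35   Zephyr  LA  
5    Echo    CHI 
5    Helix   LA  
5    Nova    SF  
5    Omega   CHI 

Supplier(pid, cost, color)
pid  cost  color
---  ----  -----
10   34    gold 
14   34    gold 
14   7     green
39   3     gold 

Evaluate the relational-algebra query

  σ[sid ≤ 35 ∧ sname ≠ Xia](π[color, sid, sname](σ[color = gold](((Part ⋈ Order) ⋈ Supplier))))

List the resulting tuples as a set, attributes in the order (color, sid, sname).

{(gold, 35, Rae), (gold, 5, Quin), (gold, 5, Rae)}

Part ⋈ Order (natural join on sid): {(Cal, 3, 9, 19, Echo, NYC), (Gus, 5, 12, 32, Echo, CHI), (Gus, 5, 12, 32, Helix, LA), (Gus, 5, 12, 32, Nova, SF), (Gus, 5, 12, 32, Omega, CHI), (Mo, 35, 4, 16, Alpha, LA), (Mo, 35, 4, 16, Atlas, ATL), (Mo, 35, 4, 16, Gamma, BOS), (Mo, 35, 4, 16, Zephyr, LA), (Ned, 3, 30, 5, Echo, NYC), (Quin, 5, 14, 25, Echo, CHI), (Quin, 5, 14, 25, Helix, LA), (Quin, 5, 14, 25, Nova, SF), (Quin, 5, 14, 25, Omega, CHI), (Rae, 35, 39, 40, Alpha, LA), (Rae, 35, 39, 40, Atlas, ATL), (Rae, 35, 39, 40, Gamma, BOS), (Rae, 35, 39, 40, Zephyr, LA), (Rae, 5, 14, 23, Echo, CHI), (Rae, 5, 14, 23, Helix, LA), (Rae, 5, 14, 23, Nova, SF), (Rae, 5, 14, 23, Omega, CHI), (Uma, 3, 27, 24, Echo, NYC), (Xia, 5, 10, 16, Echo, CHI), (Xia, 5, 10, 16, Helix, LA), (Xia, 5, 10, 16, Nova, SF), (Xia, 5, 10, 16, Omega, CHI), (Zed, 5, 30, 17, Echo, CHI), (Zed, 5, 30, 17, Helix, LA), (Zed, 5, 30, 17, Nova, SF), (Zed, 5, 30, 17, Omega, CHI)}
(Part ⋈ Order) ⋈ Supplier (natural join on pid): {(Quin, 5, 14, 25, Echo, CHI, 34, gold), (Quin, 5, 14, 25, Echo, CHI, 7, green), (Quin, 5, 14, 25, Helix, LA, 34, gold), (Quin, 5, 14, 25, Helix, LA, 7, green), (Quin, 5, 14, 25, Nova, SF, 34, gold), (Quin, 5, 14, 25, Nova, SF, 7, green), (Quin, 5, 14, 25, Omega, CHI, 34, gold), (Quin, 5, 14, 25, Omega, CHI, 7, green), (Rae, 35, 39, 40, Alpha, LA, 3, gold), (Rae, 35, 39, 40, Atlas, ATL, 3, gold), (Rae, 35, 39, 40, Gamma, BOS, 3, gold), (Rae, 35, 39, 40, Zephyr, LA, 3, gold), (Rae, 5, 14, 23, Echo, CHI, 34, gold), (Rae, 5, 14, 23, Echo, CHI, 7, green), (Rae, 5, 14, 23, Helix, LA, 34, gold), (Rae, 5, 14, 23, Helix, LA, 7, green), (Rae, 5, 14, 23, Nova, SF, 34, gold), (Rae, 5, 14, 23, Nova, SF, 7, green), (Rae, 5, 14, 23, Omega, CHI, 34, gold), (Rae, 5, 14, 23, Omega, CHI, 7, green), (Xia, 5, 10, 16, Echo, CHI, 34, gold), (Xia, 5, 10, 16, Helix, LA, 34, gold), (Xia, 5, 10, 16, Nova, SF, 34, gold), (Xia, 5, 10, 16, Omega, CHI, 34, gold)}
Selection color = gold: {(Quin, 5, 14, 25, Echo, CHI, 34, gold), (Quin, 5, 14, 25, Helix, LA, 34, gold), (Quin, 5, 14, 25, Nova, SF, 34, gold), (Quin, 5, 14, 25, Omega, CHI, 34, gold), (Rae, 35, 39, 40, Alpha, LA, 3, gold), (Rae, 35, 39, 40, Atlas, ATL, 3, gold), (Rae, 35, 39, 40, Gamma, BOS, 3, gold), (Rae, 35, 39, 40, Zephyr, LA, 3, gold), (Rae, 5, 14, 23, Echo, CHI, 34, gold), (Rae, 5, 14, 23, Helix, LA, 34, gold), (Rae, 5, 14, 23, Nova, SF, 34, gold), (Rae, 5, 14, 23, Omega, CHI, 34, gold), (Xia, 5, 10, 16, Echo, CHI, 34, gold), (Xia, 5, 10, 16, Helix, LA, 34, gold), (Xia, 5, 10, 16, Nova, SF, 34, gold), (Xia, 5, 10, 16, Omega, CHI, 34, gold)}
Projecting to color, sid, sname (12 duplicate(s) eliminated): {(gold, 35, Rae), (gold, 5, Quin), (gold, 5, Rae), (gold, 5, Xia)}
Selection sid ≤ 35 ∧ sname ≠ Xia: {(gold, 35, Rae), (gold, 5, Quin), (gold, 5, Rae)}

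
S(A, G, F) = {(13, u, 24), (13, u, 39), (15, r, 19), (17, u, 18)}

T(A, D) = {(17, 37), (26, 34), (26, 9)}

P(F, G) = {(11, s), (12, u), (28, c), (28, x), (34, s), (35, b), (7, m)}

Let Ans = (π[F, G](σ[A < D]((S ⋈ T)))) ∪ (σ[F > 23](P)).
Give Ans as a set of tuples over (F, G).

{(18, u), (28, c), (28, x), (34, s), (35, b)}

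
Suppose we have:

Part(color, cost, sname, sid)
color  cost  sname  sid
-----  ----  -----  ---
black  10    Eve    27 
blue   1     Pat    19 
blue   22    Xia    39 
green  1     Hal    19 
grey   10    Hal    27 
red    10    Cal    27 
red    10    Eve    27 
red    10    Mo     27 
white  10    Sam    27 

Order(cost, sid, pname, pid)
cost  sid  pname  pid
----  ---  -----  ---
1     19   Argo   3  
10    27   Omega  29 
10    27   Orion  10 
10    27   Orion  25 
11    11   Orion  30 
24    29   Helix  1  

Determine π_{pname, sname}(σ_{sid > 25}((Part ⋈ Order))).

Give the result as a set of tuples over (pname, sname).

{(Omega, Cal), (Omega, Eve), (Omega, Hal), (Omega, Mo), (Omega, Sam), (Orion, Cal), (Orion, Eve), (Orion, Hal), (Orion, Mo), (Orion, Sam)}

Part ⋈ Order (natural join on cost, sid): {(black, 10, Eve, 27, Omega, 29), (black, 10, Eve, 27, Orion, 10), (black, 10, Eve, 27, Orion, 25), (blue, 1, Pat, 19, Argo, 3), (green, 1, Hal, 19, Argo, 3), (grey, 10, Hal, 27, Omega, 29), (grey, 10, Hal, 27, Orion, 10), (grey, 10, Hal, 27, Orion, 25), (red, 10, Cal, 27, Omega, 29), (red, 10, Cal, 27, Orion, 10), (red, 10, Cal, 27, Orion, 25), (red, 10, Eve, 27, Omega, 29), (red, 10, Eve, 27, Orion, 10), (red, 10, Eve, 27, Orion, 25), (red, 10, Mo, 27, Omega, 29), (red, 10, Mo, 27, Orion, 10), (red, 10, Mo, 27, Orion, 25), (white, 10, Sam, 27, Omega, 29), (white, 10, Sam, 27, Orion, 10), (white, 10, Sam, 27, Orion, 25)}
Selection sid > 25: {(black, 10, Eve, 27, Omega, 29), (black, 10, Eve, 27, Orion, 10), (black, 10, Eve, 27, Orion, 25), (grey, 10, Hal, 27, Omega, 29), (grey, 10, Hal, 27, Orion, 10), (grey, 10, Hal, 27, Orion, 25), (red, 10, Cal, 27, Omega, 29), (red, 10, Cal, 27, Orion, 10), (red, 10, Cal, 27, Orion, 25), (red, 10, Eve, 27, Omega, 29), (red, 10, Eve, 27, Orion, 10), (red, 10, Eve, 27, Orion, 25), (red, 10, Mo, 27, Omega, 29), (red, 10, Mo, 27, Orion, 10), (red, 10, Mo, 27, Orion, 25), (white, 10, Sam, 27, Omega, 29), (white, 10, Sam, 27, Orion, 10), (white, 10, Sam, 27, Orion, 25)}
Keep only column(s) pname, sname (8 duplicate(s) eliminated): {(Omega, Cal), (Omega, Eve), (Omega, Hal), (Omega, Mo), (Omega, Sam), (Orion, Cal), (Orion, Eve), (Orion, Hal), (Orion, Mo), (Orion, Sam)}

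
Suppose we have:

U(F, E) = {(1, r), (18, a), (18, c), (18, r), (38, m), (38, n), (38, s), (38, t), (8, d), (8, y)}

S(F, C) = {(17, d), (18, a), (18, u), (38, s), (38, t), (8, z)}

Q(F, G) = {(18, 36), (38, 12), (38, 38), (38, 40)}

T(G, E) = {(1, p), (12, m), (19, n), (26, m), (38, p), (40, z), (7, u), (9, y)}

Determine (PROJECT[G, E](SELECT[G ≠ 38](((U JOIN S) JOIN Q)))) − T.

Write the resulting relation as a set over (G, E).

{(12, n), (12, s), (12, t), (36, a), (36, c), (36, r), (40, m), (40, n), (40, s), (40, t)}

Joining U and S on F yields {(18, a, a), (18, a, u), (18, c, a), (18, c, u), (18, r, a), (18, r, u), (38, m, s), (38, m, t), (38, n, s), (38, n, t), (38, s, s), (38, s, t), (38, t, s), (38, t, t), (8, d, z), (8, y, z)}.
Joining (U JOIN S) and Q on F yields {(18, a, a, 36), (18, a, u, 36), (18, c, a, 36), (18, c, u, 36), (18, r, a, 36), (18, r, u, 36), (38, m, s, 12), (38, m, s, 38), (38, m, s, 40), (38, m, t, 12), (38, m, t, 38), (38, m, t, 40), (38, n, s, 12), (38, n, s, 38), (38, n, s, 40), (38, n, t, 12), (38, n, t, 38), (38, n, t, 40), (38, s, s, 12), (38, s, s, 38), (38, s, s, 40), (38, s, t, 12), (38, s, t, 38), (38, s, t, 40), (38, t, s, 12), (38, t, s, 38), (38, t, s, 40), (38, t, t, 12), (38, t, t, 38), (38, t, t, 40)}.
σ[G ≠ 38]: keep tuples satisfying G ≠ 38 → {(18, a, a, 36), (18, a, u, 36), (18, c, a, 36), (18, c, u, 36), (18, r, a, 36), (18, r, u, 36), (38, m, s, 12), (38, m, s, 40), (38, m, t, 12), (38, m, t, 40), (38, n, s, 12), (38, n, s, 40), (38, n, t, 12), (38, n, t, 40), (38, s, s, 12), (38, s, s, 40), (38, s, t, 12), (38, s, t, 40), (38, t, s, 12), (38, t, s, 40), (38, t, t, 12), (38, t, t, 40)}
Projecting to G, E (11 duplicate(s) eliminated): {(12, m), (12, n), (12, s), (12, t), (36, a), (36, c), (36, r), (40, m), (40, n), (40, s), (40, t)}
Difference: {(12, m), (12, n), (12, s), (12, t), (36, a), (36, c), (36, r), (40, m), (40, n), (40, s), (40, t)} with {(1, p), (12, m), (19, n), (26, m), (38, p), (40, z), (7, u), (9, y)} → {(12, n), (12, s), (12, t), (36, a), (36, c), (36, r), (40, m), (40, n), (40, s), (40, t)}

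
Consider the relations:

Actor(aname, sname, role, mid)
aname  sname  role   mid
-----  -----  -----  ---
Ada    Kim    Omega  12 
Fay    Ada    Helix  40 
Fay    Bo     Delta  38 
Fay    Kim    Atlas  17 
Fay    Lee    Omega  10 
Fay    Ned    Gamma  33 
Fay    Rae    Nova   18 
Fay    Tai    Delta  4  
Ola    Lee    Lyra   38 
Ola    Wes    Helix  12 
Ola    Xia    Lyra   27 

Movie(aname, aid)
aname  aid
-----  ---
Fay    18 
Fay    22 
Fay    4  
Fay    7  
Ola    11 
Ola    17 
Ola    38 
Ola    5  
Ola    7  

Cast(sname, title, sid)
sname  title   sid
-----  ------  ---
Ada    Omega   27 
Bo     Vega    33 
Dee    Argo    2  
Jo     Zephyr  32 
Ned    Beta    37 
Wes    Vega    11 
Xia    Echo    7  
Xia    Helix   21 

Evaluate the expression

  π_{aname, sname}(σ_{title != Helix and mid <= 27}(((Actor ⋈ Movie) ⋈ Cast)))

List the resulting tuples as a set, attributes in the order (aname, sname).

Natural join on aname: {(Fay, Ada, Helix, 40, 18), (Fay, Ada, Helix, 40, 22), (Fay, Ada, Helix, 40, 4), (Fay, Ada, Helix, 40, 7), (Fay, Bo, Delta, 38, 18), (Fay, Bo, Delta, 38, 22), (Fay, Bo, Delta, 38, 4), (Fay, Bo, Delta, 38, 7), (Fay, Kim, Atlas, 17, 18), (Fay, Kim, Atlas, 17, 22), (Fay, Kim, Atlas, 17, 4), (Fay, Kim, Atlas, 17, 7), (Fay, Lee, Omega, 10, 18), (Fay, Lee, Omega, 10, 22), (Fay, Lee, Omega, 10, 4), (Fay, Lee, Omega, 10, 7), (Fay, Ned, Gamma, 33, 18), (Fay, Ned, Gamma, 33, 22), (Fay, Ned, Gamma, 33, 4), (Fay, Ned, Gamma, 33, 7), (Fay, Rae, Nova, 18, 18), (Fay, Rae, Nova, 18, 22), (Fay, Rae, Nova, 18, 4), (Fay, Rae, Nova, 18, 7), (Fay, Tai, Delta, 4, 18), (Fay, Tai, Delta, 4, 22), (Fay, Tai, Delta, 4, 4), (Fay, Tai, Delta, 4, 7), (Ola, Lee, Lyra, 38, 11), (Ola, Lee, Lyra, 38, 17), (Ola, Lee, Lyra, 38, 38), (Ola, Lee, Lyra, 38, 5), (Ola, Lee, Lyra, 38, 7), (Ola, Wes, Helix, 12, 11), (Ola, Wes, Helix, 12, 17), (Ola, Wes, Helix, 12, 38), (Ola, Wes, Helix, 12, 5), (Ola, Wes, Helix, 12, 7), (Ola, Xia, Lyra, 27, 11), (Ola, Xia, Lyra, 27, 17), (Ola, Xia, Lyra, 27, 38), (Ola, Xia, Lyra, 27, 5), (Ola, Xia, Lyra, 27, 7)}
Natural join on sname: {(Fay, Ada, Helix, 40, 18, Omega, 27), (Fay, Ada, Helix, 40, 22, Omega, 27), (Fay, Ada, Helix, 40, 4, Omega, 27), (Fay, Ada, Helix, 40, 7, Omega, 27), (Fay, Bo, Delta, 38, 18, Vega, 33), (Fay, Bo, Delta, 38, 22, Vega, 33), (Fay, Bo, Delta, 38, 4, Vega, 33), (Fay, Bo, Delta, 38, 7, Vega, 33), (Fay, Ned, Gamma, 33, 18, Beta, 37), (Fay, Ned, Gamma, 33, 22, Beta, 37), (Fay, Ned, Gamma, 33, 4, Beta, 37), (Fay, Ned, Gamma, 33, 7, Beta, 37), (Ola, Wes, Helix, 12, 11, Vega, 11), (Ola, Wes, Helix, 12, 17, Vega, 11), (Ola, Wes, Helix, 12, 38, Vega, 11), (Ola, Wes, Helix, 12, 5, Vega, 11), (Ola, Wes, Helix, 12, 7, Vega, 11), (Ola, Xia, Lyra, 27, 11, Echo, 7), (Ola, Xia, Lyra, 27, 11, Helix, 21), (Ola, Xia, Lyra, 27, 17, Echo, 7), (Ola, Xia, Lyra, 27, 17, Helix, 21), (Ola, Xia, Lyra, 27, 38, Echo, 7), (Ola, Xia, Lyra, 27, 38, Helix, 21), (Ola, Xia, Lyra, 27, 5, Echo, 7), (Ola, Xia, Lyra, 27, 5, Helix, 21), (Ola, Xia, Lyra, 27, 7, Echo, 7), (Ola, Xia, Lyra, 27, 7, Helix, 21)}
Selection title != Helix and mid <= 27: {(Ola, Wes, Helix, 12, 11, Vega, 11), (Ola, Wes, Helix, 12, 17, Vega, 11), (Ola, Wes, Helix, 12, 38, Vega, 11), (Ola, Wes, Helix, 12, 5, Vega, 11), (Ola, Wes, Helix, 12, 7, Vega, 11), (Ola, Xia, Lyra, 27, 11, Echo, 7), (Ola, Xia, Lyra, 27, 17, Echo, 7), (Ola, Xia, Lyra, 27, 38, Echo, 7), (Ola, Xia, Lyra, 27, 5, Echo, 7), (Ola, Xia, Lyra, 27, 7, Echo, 7)}
π_{aname, sname} gives {(Ola, Wes), (Ola, Xia)} (8 duplicate(s) eliminated).

{(Ola, Wes), (Ola, Xia)}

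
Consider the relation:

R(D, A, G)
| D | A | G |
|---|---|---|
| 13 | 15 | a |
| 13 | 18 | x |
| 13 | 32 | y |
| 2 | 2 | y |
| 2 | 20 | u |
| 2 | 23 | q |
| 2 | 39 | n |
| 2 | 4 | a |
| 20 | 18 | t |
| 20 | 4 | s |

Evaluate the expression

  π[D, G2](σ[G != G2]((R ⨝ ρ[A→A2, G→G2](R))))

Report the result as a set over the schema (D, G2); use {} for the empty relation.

{(13, a), (13, x), (13, y), (2, a), (2, n), (2, q), (2, u), (2, y), (20, s), (20, t)}

ρ[A→A2, G→G2]: schema becomes (D, A2, G2); tuples unchanged.
R ⋈ ρ[A→A2, G→G2](R) (natural join on D): {(13, 15, a, 15, a), (13, 15, a, 18, x), (13, 15, a, 32, y), (13, 18, x, 15, a), (13, 18, x, 18, x), (13, 18, x, 32, y), (13, 32, y, 15, a), (13, 32, y, 18, x), (13, 32, y, 32, y), (2, 2, y, 2, y), (2, 2, y, 20, u), (2, 2, y, 23, q), (2, 2, y, 39, n), (2, 2, y, 4, a), (2, 20, u, 2, y), (2, 20, u, 20, u), (2, 20, u, 23, q), (2, 20, u, 39, n), (2, 20, u, 4, a), (2, 23, q, 2, y), (2, 23, q, 20, u), (2, 23, q, 23, q), (2, 23, q, 39, n), (2, 23, q, 4, a), (2, 39, n, 2, y), (2, 39, n, 20, u), (2, 39, n, 23, q), (2, 39, n, 39, n), (2, 39, n, 4, a), (2, 4, a, 2, y), (2, 4, a, 20, u), (2, 4, a, 23, q), (2, 4, a, 39, n), (2, 4, a, 4, a), (20, 18, t, 18, t), (20, 18, t, 4, s), (20, 4, s, 18, t), (20, 4, s, 4, s)}
Apply σ_{G != G2}; surviving tuples: {(13, 15, a, 18, x), (13, 15, a, 32, y), (13, 18, x, 15, a), (13, 18, x, 32, y), (13, 32, y, 15, a), (13, 32, y, 18, x), (2, 2, y, 20, u), (2, 2, y, 23, q), (2, 2, y, 39, n), (2, 2, y, 4, a), (2, 20, u, 2, y), (2, 20, u, 23, q), (2, 20, u, 39, n), (2, 20, u, 4, a), (2, 23, q, 2, y), (2, 23, q, 20, u), (2, 23, q, 39, n), (2, 23, q, 4, a), (2, 39, n, 2, y), (2, 39, n, 20, u), (2, 39, n, 23, q), (2, 39, n, 4, a), (2, 4, a, 2, y), (2, 4, a, 20, u), (2, 4, a, 23, q), (2, 4, a, 39, n), (20, 18, t, 4, s), (20, 4, s, 18, t)}
π_{D, G2} gives {(13, a), (13, x), (13, y), (2, a), (2, n), (2, q), (2, u), (2, y), (20, s), (20, t)} (18 duplicate(s) eliminated).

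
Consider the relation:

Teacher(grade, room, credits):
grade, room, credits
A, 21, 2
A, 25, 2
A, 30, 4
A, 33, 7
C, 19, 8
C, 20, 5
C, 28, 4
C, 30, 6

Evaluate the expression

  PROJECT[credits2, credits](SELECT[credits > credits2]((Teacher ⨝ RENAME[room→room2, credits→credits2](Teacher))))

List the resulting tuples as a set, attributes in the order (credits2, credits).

ρ[room→room2, credits→credits2]: schema becomes (grade, room2, credits2); tuples unchanged.
Natural join on grade: {(A, 21, 2, 21, 2), (A, 21, 2, 25, 2), (A, 21, 2, 30, 4), (A, 21, 2, 33, 7), (A, 25, 2, 21, 2), (A, 25, 2, 25, 2), (A, 25, 2, 30, 4), (A, 25, 2, 33, 7), (A, 30, 4, 21, 2), (A, 30, 4, 25, 2), (A, 30, 4, 30, 4), (A, 30, 4, 33, 7), (A, 33, 7, 21, 2), (A, 33, 7, 25, 2), (A, 33, 7, 30, 4), (A, 33, 7, 33, 7), (C, 19, 8, 19, 8), (C, 19, 8, 20, 5), (C, 19, 8, 28, 4), (C, 19, 8, 30, 6), (C, 20, 5, 19, 8), (C, 20, 5, 20, 5), (C, 20, 5, 28, 4), (C, 20, 5, 30, 6), (C, 28, 4, 19, 8), (C, 28, 4, 20, 5), (C, 28, 4, 28, 4), (C, 28, 4, 30, 6), (C, 30, 6, 19, 8), (C, 30, 6, 20, 5), (C, 30, 6, 28, 4), (C, 30, 6, 30, 6)}
Apply σ_{credits > credits2}; surviving tuples: {(A, 30, 4, 21, 2), (A, 30, 4, 25, 2), (A, 33, 7, 21, 2), (A, 33, 7, 25, 2), (A, 33, 7, 30, 4), (C, 19, 8, 20, 5), (C, 19, 8, 28, 4), (C, 19, 8, 30, 6), (C, 20, 5, 28, 4), (C, 30, 6, 20, 5), (C, 30, 6, 28, 4)}
Projecting to credits2, credits (2 duplicate(s) eliminated): {(2, 4), (2, 7), (4, 5), (4, 6), (4, 7), (4, 8), (5, 6), (5, 8), (6, 8)}

{(2, 4), (2, 7), (4, 5), (4, 6), (4, 7), (4, 8), (5, 6), (5, 8), (6, 8)}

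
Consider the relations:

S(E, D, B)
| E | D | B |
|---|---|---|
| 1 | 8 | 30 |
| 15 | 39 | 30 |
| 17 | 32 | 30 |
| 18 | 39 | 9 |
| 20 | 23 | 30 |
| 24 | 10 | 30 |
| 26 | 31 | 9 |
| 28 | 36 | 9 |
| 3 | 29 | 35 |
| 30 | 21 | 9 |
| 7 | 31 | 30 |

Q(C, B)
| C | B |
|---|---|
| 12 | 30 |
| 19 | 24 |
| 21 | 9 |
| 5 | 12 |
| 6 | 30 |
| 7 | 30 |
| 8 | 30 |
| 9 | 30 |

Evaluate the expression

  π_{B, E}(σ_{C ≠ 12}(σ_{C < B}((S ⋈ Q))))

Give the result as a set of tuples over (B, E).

Joining S and Q on B yields {(1, 8, 30, 12), (1, 8, 30, 6), (1, 8, 30, 7), (1, 8, 30, 8), (1, 8, 30, 9), (15, 39, 30, 12), (15, 39, 30, 6), (15, 39, 30, 7), (15, 39, 30, 8), (15, 39, 30, 9), (17, 32, 30, 12), (17, 32, 30, 6), (17, 32, 30, 7), (17, 32, 30, 8), (17, 32, 30, 9), (18, 39, 9, 21), (20, 23, 30, 12), (20, 23, 30, 6), (20, 23, 30, 7), (20, 23, 30, 8), (20, 23, 30, 9), (24, 10, 30, 12), (24, 10, 30, 6), (24, 10, 30, 7), (24, 10, 30, 8), (24, 10, 30, 9), (26, 31, 9, 21), (28, 36, 9, 21), (30, 21, 9, 21), (7, 31, 30, 12), (7, 31, 30, 6), (7, 31, 30, 7), (7, 31, 30, 8), (7, 31, 30, 9)}.
Apply σ_{C < B}; surviving tuples: {(1, 8, 30, 12), (1, 8, 30, 6), (1, 8, 30, 7), (1, 8, 30, 8), (1, 8, 30, 9), (15, 39, 30, 12), (15, 39, 30, 6), (15, 39, 30, 7), (15, 39, 30, 8), (15, 39, 30, 9), (17, 32, 30, 12), (17, 32, 30, 6), (17, 32, 30, 7), (17, 32, 30, 8), (17, 32, 30, 9), (20, 23, 30, 12), (20, 23, 30, 6), (20, 23, 30, 7), (20, 23, 30, 8), (20, 23, 30, 9), (24, 10, 30, 12), (24, 10, 30, 6), (24, 10, 30, 7), (24, 10, 30, 8), (24, 10, 30, 9), (7, 31, 30, 12), (7, 31, 30, 6), (7, 31, 30, 7), (7, 31, 30, 8), (7, 31, 30, 9)}
Apply σ_{C ≠ 12}; surviving tuples: {(1, 8, 30, 6), (1, 8, 30, 7), (1, 8, 30, 8), (1, 8, 30, 9), (15, 39, 30, 6), (15, 39, 30, 7), (15, 39, 30, 8), (15, 39, 30, 9), (17, 32, 30, 6), (17, 32, 30, 7), (17, 32, 30, 8), (17, 32, 30, 9), (20, 23, 30, 6), (20, 23, 30, 7), (20, 23, 30, 8), (20, 23, 30, 9), (24, 10, 30, 6), (24, 10, 30, 7), (24, 10, 30, 8), (24, 10, 30, 9), (7, 31, 30, 6), (7, 31, 30, 7), (7, 31, 30, 8), (7, 31, 30, 9)}
Projecting to B, E (18 duplicate(s) eliminated): {(30, 1), (30, 15), (30, 17), (30, 20), (30, 24), (30, 7)}

{(30, 1), (30, 15), (30, 17), (30, 20), (30, 24), (30, 7)}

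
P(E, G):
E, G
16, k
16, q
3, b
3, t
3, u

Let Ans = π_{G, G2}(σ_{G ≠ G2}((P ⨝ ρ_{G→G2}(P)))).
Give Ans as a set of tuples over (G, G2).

{(b, t), (b, u), (k, q), (q, k), (t, b), (t, u), (u, b), (u, t)}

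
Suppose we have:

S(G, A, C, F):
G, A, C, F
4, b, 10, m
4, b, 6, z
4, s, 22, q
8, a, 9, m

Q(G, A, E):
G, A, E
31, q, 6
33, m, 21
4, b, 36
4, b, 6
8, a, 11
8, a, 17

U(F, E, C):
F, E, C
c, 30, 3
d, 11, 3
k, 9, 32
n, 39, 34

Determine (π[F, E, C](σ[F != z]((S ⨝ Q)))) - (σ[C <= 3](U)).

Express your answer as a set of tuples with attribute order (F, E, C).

{(m, 11, 9), (m, 17, 9), (m, 36, 10), (m, 6, 10)}

Joining S and Q on G, A yields {(4, b, 10, m, 36), (4, b, 10, m, 6), (4, b, 6, z, 36), (4, b, 6, z, 6), (8, a, 9, m, 11), (8, a, 9, m, 17)}.
σ[F != z]: keep tuples satisfying F != z → {(4, b, 10, m, 36), (4, b, 10, m, 6), (8, a, 9, m, 11), (8, a, 9, m, 17)}
Projecting to F, E, C: {(m, 11, 9), (m, 17, 9), (m, 36, 10), (m, 6, 10)}
σ[C <= 3]: keep tuples satisfying C <= 3 → {(c, 30, 3), (d, 11, 3)}
Set difference of the two operands is {(m, 11, 9), (m, 17, 9), (m, 36, 10), (m, 6, 10)}.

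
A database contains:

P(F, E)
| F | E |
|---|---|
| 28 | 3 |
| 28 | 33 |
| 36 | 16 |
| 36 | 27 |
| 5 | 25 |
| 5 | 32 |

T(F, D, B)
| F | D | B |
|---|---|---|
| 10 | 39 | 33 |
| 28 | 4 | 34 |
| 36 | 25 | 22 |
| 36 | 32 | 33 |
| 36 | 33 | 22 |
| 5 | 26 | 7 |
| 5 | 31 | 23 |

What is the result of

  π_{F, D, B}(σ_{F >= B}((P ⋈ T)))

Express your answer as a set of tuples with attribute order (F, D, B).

Joining P and T on F yields {(28, 3, 4, 34), (28, 33, 4, 34), (36, 16, 25, 22), (36, 16, 32, 33), (36, 16, 33, 22), (36, 27, 25, 22), (36, 27, 32, 33), (36, 27, 33, 22), (5, 25, 26, 7), (5, 25, 31, 23), (5, 32, 26, 7), (5, 32, 31, 23)}.
σ[F >= B]: keep tuples satisfying F >= B → {(36, 16, 25, 22), (36, 16, 32, 33), (36, 16, 33, 22), (36, 27, 25, 22), (36, 27, 32, 33), (36, 27, 33, 22)}
Keep only column(s) F, D, B (3 duplicate(s) eliminated): {(36, 25, 22), (36, 32, 33), (36, 33, 22)}

{(36, 25, 22), (36, 32, 33), (36, 33, 22)}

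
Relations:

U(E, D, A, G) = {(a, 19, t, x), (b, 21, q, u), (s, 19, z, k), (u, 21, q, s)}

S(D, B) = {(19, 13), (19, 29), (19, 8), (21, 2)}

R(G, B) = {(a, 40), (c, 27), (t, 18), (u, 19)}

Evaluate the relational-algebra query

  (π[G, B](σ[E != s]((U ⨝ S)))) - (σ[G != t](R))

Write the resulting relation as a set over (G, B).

Natural join on D: {(a, 19, t, x, 13), (a, 19, t, x, 29), (a, 19, t, x, 8), (b, 21, q, u, 2), (s, 19, z, k, 13), (s, 19, z, k, 29), (s, 19, z, k, 8), (u, 21, q, s, 2)}
Filtering on E != s leaves {(a, 19, t, x, 13), (a, 19, t, x, 29), (a, 19, t, x, 8), (b, 21, q, u, 2), (u, 21, q, s, 2)}.
π[G, B]: project onto (G, B) → {(s, 2), (u, 2), (x, 13), (x, 29), (x, 8)}
Filtering on G != t leaves {(a, 40), (c, 27), (u, 19)}.
Set difference of the two operands is {(s, 2), (u, 2), (x, 13), (x, 29), (x, 8)}.

{(s, 2), (u, 2), (x, 13), (x, 29), (x, 8)}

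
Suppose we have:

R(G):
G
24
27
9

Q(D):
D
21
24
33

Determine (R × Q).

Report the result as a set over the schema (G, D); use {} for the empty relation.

{(24, 21), (24, 24), (24, 33), (27, 21), (27, 24), (27, 33), (9, 21), (9, 24), (9, 33)}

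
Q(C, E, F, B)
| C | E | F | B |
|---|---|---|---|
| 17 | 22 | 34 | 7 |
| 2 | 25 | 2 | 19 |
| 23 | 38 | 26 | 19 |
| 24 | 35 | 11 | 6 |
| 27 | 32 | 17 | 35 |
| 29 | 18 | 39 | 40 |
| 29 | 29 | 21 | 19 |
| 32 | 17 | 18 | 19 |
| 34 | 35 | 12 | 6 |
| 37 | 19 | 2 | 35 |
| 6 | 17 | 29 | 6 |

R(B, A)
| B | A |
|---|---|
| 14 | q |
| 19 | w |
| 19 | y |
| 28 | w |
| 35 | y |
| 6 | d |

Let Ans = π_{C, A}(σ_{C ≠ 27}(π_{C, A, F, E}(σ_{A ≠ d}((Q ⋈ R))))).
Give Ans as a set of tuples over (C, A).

{(2, w), (2, y), (23, w), (23, y), (29, w), (29, y), (32, w), (32, y), (37, y)}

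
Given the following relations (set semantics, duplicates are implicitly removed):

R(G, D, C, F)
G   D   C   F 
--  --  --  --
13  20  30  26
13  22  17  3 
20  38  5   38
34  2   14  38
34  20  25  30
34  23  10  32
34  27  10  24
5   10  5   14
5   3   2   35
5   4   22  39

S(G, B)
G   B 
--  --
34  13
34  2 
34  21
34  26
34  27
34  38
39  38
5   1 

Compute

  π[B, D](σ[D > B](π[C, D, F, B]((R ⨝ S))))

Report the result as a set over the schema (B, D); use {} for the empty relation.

Joining R and S on G yields {(34, 2, 14, 38, 13), (34, 2, 14, 38, 2), (34, 2, 14, 38, 21), (34, 2, 14, 38, 26), (34, 2, 14, 38, 27), (34, 2, 14, 38, 38), (34, 20, 25, 30, 13), (34, 20, 25, 30, 2), (34, 20, 25, 30, 21), (34, 20, 25, 30, 26), (34, 20, 25, 30, 27), (34, 20, 25, 30, 38), (34, 23, 10, 32, 13), (34, 23, 10, 32, 2), (34, 23, 10, 32, 21), (34, 23, 10, 32, 26), (34, 23, 10, 32, 27), (34, 23, 10, 32, 38), (34, 27, 10, 24, 13), (34, 27, 10, 24, 2), (34, 27, 10, 24, 21), (34, 27, 10, 24, 26), (34, 27, 10, 24, 27), (34, 27, 10, 24, 38), (5, 10, 5, 14, 1), (5, 3, 2, 35, 1), (5, 4, 22, 39, 1)}.
Projecting to C, D, F, B: {(10, 23, 32, 13), (10, 23, 32, 2), (10, 23, 32, 21), (10, 23, 32, 26), (10, 23, 32, 27), (10, 23, 32, 38), (10, 27, 24, 13), (10, 27, 24, 2), (10, 27, 24, 21), (10, 27, 24, 26), (10, 27, 24, 27), (10, 27, 24, 38), (14, 2, 38, 13), (14, 2, 38, 2), (14, 2, 38, 21), (14, 2, 38, 26), (14, 2, 38, 27), (14, 2, 38, 38), (2, 3, 35, 1), (22, 4, 39, 1), (25, 20, 30, 13), (25, 20, 30, 2), (25, 20, 30, 21), (25, 20, 30, 26), (25, 20, 30, 27), (25, 20, 30, 38), (5, 10, 14, 1)}
σ[D > B]: keep tuples satisfying D > B → {(10, 23, 32, 13), (10, 23, 32, 2), (10, 23, 32, 21), (10, 27, 24, 13), (10, 27, 24, 2), (10, 27, 24, 21), (10, 27, 24, 26), (2, 3, 35, 1), (22, 4, 39, 1), (25, 20, 30, 13), (25, 20, 30, 2), (5, 10, 14, 1)}
Projecting to B, D: {(1, 10), (1, 3), (1, 4), (13, 20), (13, 23), (13, 27), (2, 20), (2, 23), (2, 27), (21, 23), (21, 27), (26, 27)}

{(1, 10), (1, 3), (1, 4), (13, 20), (13, 23), (13, 27), (2, 20), (2, 23), (2, 27), (21, 23), (21, 27), (26, 27)}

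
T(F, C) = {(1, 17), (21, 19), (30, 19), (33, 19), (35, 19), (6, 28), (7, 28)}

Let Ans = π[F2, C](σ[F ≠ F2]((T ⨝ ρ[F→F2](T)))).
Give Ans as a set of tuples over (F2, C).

{(21, 19), (30, 19), (33, 19), (35, 19), (6, 28), (7, 28)}

ρ[F→F2]: schema becomes (F2, C); tuples unchanged.
Joining T and ρ[F→F2](T) on C yields {(1, 17, 1), (21, 19, 21), (21, 19, 30), (21, 19, 33), (21, 19, 35), (30, 19, 21), (30, 19, 30), (30, 19, 33), (30, 19, 35), (33, 19, 21), (33, 19, 30), (33, 19, 33), (33, 19, 35), (35, 19, 21), (35, 19, 30), (35, 19, 33), (35, 19, 35), (6, 28, 6), (6, 28, 7), (7, 28, 6), (7, 28, 7)}.
Apply σ_{F ≠ F2}; surviving tuples: {(21, 19, 30), (21, 19, 33), (21, 19, 35), (30, 19, 21), (30, 19, 33), (30, 19, 35), (33, 19, 21), (33, 19, 30), (33, 19, 35), (35, 19, 21), (35, 19, 30), (35, 19, 33), (6, 28, 7), (7, 28, 6)}
Projecting to F2, C (8 duplicate(s) eliminated): {(21, 19), (30, 19), (33, 19), (35, 19), (6, 28), (7, 28)}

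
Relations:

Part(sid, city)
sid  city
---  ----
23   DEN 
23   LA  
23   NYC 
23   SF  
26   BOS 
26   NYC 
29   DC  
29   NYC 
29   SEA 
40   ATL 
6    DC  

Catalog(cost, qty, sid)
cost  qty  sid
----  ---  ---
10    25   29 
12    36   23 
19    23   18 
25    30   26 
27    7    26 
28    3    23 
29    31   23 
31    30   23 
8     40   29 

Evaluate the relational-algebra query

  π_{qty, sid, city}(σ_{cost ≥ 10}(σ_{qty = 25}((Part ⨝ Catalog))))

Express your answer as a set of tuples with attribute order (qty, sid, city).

{(25, 29, DC), (25, 29, NYC), (25, 29, SEA)}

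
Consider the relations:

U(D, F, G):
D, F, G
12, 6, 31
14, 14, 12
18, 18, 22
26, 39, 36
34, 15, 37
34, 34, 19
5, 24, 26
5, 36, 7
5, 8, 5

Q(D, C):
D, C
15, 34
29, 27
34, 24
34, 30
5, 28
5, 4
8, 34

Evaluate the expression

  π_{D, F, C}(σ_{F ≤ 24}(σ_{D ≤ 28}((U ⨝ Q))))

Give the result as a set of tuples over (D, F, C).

Natural join on D: {(34, 15, 37, 24), (34, 15, 37, 30), (34, 34, 19, 24), (34, 34, 19, 30), (5, 24, 26, 28), (5, 24, 26, 4), (5, 36, 7, 28), (5, 36, 7, 4), (5, 8, 5, 28), (5, 8, 5, 4)}
Apply σ_{D ≤ 28}; surviving tuples: {(5, 24, 26, 28), (5, 24, 26, 4), (5, 36, 7, 28), (5, 36, 7, 4), (5, 8, 5, 28), (5, 8, 5, 4)}
Apply σ_{F ≤ 24}; surviving tuples: {(5, 24, 26, 28), (5, 24, 26, 4), (5, 8, 5, 28), (5, 8, 5, 4)}
π[D, F, C]: project onto (D, F, C) → {(5, 24, 28), (5, 24, 4), (5, 8, 28), (5, 8, 4)}

{(5, 24, 28), (5, 24, 4), (5, 8, 28), (5, 8, 4)}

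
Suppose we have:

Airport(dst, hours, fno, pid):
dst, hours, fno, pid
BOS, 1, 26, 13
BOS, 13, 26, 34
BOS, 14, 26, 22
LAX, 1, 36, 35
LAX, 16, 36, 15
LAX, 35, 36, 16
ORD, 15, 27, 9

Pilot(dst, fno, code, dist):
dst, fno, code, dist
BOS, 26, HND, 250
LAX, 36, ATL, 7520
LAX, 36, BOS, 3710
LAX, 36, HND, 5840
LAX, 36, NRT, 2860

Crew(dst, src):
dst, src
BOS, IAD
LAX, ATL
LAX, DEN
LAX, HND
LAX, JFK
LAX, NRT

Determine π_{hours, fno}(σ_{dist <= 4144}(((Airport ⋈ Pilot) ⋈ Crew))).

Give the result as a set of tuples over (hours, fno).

{(1, 26), (1, 36), (13, 26), (14, 26), (16, 36), (35, 36)}

Natural join on dst, fno: {(BOS, 1, 26, 13, HND, 250), (BOS, 13, 26, 34, HND, 250), (BOS, 14, 26, 22, HND, 250), (LAX, 1, 36, 35, ATL, 7520), (LAX, 1, 36, 35, BOS, 3710), (LAX, 1, 36, 35, HND, 5840), (LAX, 1, 36, 35, NRT, 2860), (LAX, 16, 36, 15, ATL, 7520), (LAX, 16, 36, 15, BOS, 3710), (LAX, 16, 36, 15, HND, 5840), (LAX, 16, 36, 15, NRT, 2860), (LAX, 35, 36, 16, ATL, 7520), (LAX, 35, 36, 16, BOS, 3710), (LAX, 35, 36, 16, HND, 5840), (LAX, 35, 36, 16, NRT, 2860)}
Natural join on dst: {(BOS, 1, 26, 13, HND, 250, IAD), (BOS, 13, 26, 34, HND, 250, IAD), (BOS, 14, 26, 22, HND, 250, IAD), (LAX, 1, 36, 35, ATL, 7520, ATL), (LAX, 1, 36, 35, ATL, 7520, DEN), (LAX, 1, 36, 35, ATL, 7520, HND), (LAX, 1, 36, 35, ATL, 7520, JFK), (LAX, 1, 36, 35, ATL, 7520, NRT), (LAX, 1, 36, 35, BOS, 3710, ATL), (LAX, 1, 36, 35, BOS, 3710, DEN), (LAX, 1, 36, 35, BOS, 3710, HND), (LAX, 1, 36, 35, BOS, 3710, JFK), (LAX, 1, 36, 35, BOS, 3710, NRT), (LAX, 1, 36, 35, HND, 5840, ATL), (LAX, 1, 36, 35, HND, 5840, DEN), (LAX, 1, 36, 35, HND, 5840, HND), (LAX, 1, 36, 35, HND, 5840, JFK), (LAX, 1, 36, 35, HND, 5840, NRT), (LAX, 1, 36, 35, NRT, 2860, ATL), (LAX, 1, 36, 35, NRT, 2860, DEN), (LAX, 1, 36, 35, NRT, 2860, HND), (LAX, 1, 36, 35, NRT, 2860, JFK), (LAX, 1, 36, 35, NRT, 2860, NRT), (LAX, 16, 36, 15, ATL, 7520, ATL), (LAX, 16, 36, 15, ATL, 7520, DEN), (LAX, 16, 36, 15, ATL, 7520, HND), (LAX, 16, 36, 15, ATL, 7520, JFK), (LAX, 16, 36, 15, ATL, 7520, NRT), (LAX, 16, 36, 15, BOS, 3710, ATL), (LAX, 16, 36, 15, BOS, 3710, DEN), (LAX, 16, 36, 15, BOS, 3710, HND), (LAX, 16, 36, 15, BOS, 3710, JFK), (LAX, 16, 36, 15, BOS, 3710, NRT), (LAX, 16, 36, 15, HND, 5840, ATL), (LAX, 16, 36, 15, HND, 5840, DEN), (LAX, 16, 36, 15, HND, 5840, HND), (LAX, 16, 36, 15, HND, 5840, JFK), (LAX, 16, 36, 15, HND, 5840, NRT), (LAX, 16, 36, 15, NRT, 2860, ATL), (LAX, 16, 36, 15, NRT, 2860, DEN), (LAX, 16, 36, 15, NRT, 2860, HND), (LAX, 16, 36, 15, NRT, 2860, JFK), (LAX, 16, 36, 15, NRT, 2860, NRT), (LAX, 35, 36, 16, ATL, 7520, ATL), (LAX, 35, 36, 16, ATL, 7520, DEN), (LAX, 35, 36, 16, ATL, 7520, HND), (LAX, 35, 36, 16, ATL, 7520, JFK), (LAX, 35, 36, 16, ATL, 7520, NRT), (LAX, 35, 36, 16, BOS, 3710, ATL), (LAX, 35, 36, 16, BOS, 3710, DEN), (LAX, 35, 36, 16, BOS, 3710, HND), (LAX, 35, 36, 16, BOS, 3710, JFK), (LAX, 35, 36, 16, BOS, 3710, NRT), (LAX, 35, 36, 16, HND, 5840, ATL), (LAX, 35, 36, 16, HND, 5840, DEN), (LAX, 35, 36, 16, HND, 5840, HND), (LAX, 35, 36, 16, HND, 5840, JFK), (LAX, 35, 36, 16, HND, 5840, NRT), (LAX, 35, 36, 16, NRT, 2860, ATL), (LAX, 35, 36, 16, NRT, 2860, DEN), (LAX, 35, 36, 16, NRT, 2860, HND), (LAX, 35, 36, 16, NRT, 2860, JFK), (LAX, 35, 36, 16, NRT, 2860, NRT)}
Selection dist <= 4144: {(BOS, 1, 26, 13, HND, 250, IAD), (BOS, 13, 26, 34, HND, 250, IAD), (BOS, 14, 26, 22, HND, 250, IAD), (LAX, 1, 36, 35, BOS, 3710, ATL), (LAX, 1, 36, 35, BOS, 3710, DEN), (LAX, 1, 36, 35, BOS, 3710, HND), (LAX, 1, 36, 35, BOS, 3710, JFK), (LAX, 1, 36, 35, BOS, 3710, NRT), (LAX, 1, 36, 35, NRT, 2860, ATL), (LAX, 1, 36, 35, NRT, 2860, DEN), (LAX, 1, 36, 35, NRT, 2860, HND), (LAX, 1, 36, 35, NRT, 2860, JFK), (LAX, 1, 36, 35, NRT, 2860, NRT), (LAX, 16, 36, 15, BOS, 3710, ATL), (LAX, 16, 36, 15, BOS, 3710, DEN), (LAX, 16, 36, 15, BOS, 3710, HND), (LAX, 16, 36, 15, BOS, 3710, JFK), (LAX, 16, 36, 15, BOS, 3710, NRT), (LAX, 16, 36, 15, NRT, 2860, ATL), (LAX, 16, 36, 15, NRT, 2860, DEN), (LAX, 16, 36, 15, NRT, 2860, HND), (LAX, 16, 36, 15, NRT, 2860, JFK), (LAX, 16, 36, 15, NRT, 2860, NRT), (LAX, 35, 36, 16, BOS, 3710, ATL), (LAX, 35, 36, 16, BOS, 3710, DEN), (LAX, 35, 36, 16, BOS, 3710, HND), (LAX, 35, 36, 16, BOS, 3710, JFK), (LAX, 35, 36, 16, BOS, 3710, NRT), (LAX, 35, 36, 16, NRT, 2860, ATL), (LAX, 35, 36, 16, NRT, 2860, DEN), (LAX, 35, 36, 16, NRT, 2860, HND), (LAX, 35, 36, 16, NRT, 2860, JFK), (LAX, 35, 36, 16, NRT, 2860, NRT)}
Projecting to hours, fno (27 duplicate(s) eliminated): {(1, 26), (1, 36), (13, 26), (14, 26), (16, 36), (35, 36)}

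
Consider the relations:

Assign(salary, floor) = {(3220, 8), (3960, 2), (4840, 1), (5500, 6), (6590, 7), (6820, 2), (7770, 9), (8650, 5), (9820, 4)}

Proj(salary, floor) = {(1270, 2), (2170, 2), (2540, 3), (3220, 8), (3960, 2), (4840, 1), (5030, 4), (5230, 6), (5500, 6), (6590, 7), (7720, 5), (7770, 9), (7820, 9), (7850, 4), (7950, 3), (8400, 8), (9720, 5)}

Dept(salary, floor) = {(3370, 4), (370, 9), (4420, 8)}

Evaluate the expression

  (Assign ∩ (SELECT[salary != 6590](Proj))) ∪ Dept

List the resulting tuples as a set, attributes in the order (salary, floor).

{(3220, 8), (3370, 4), (370, 9), (3960, 2), (4420, 8), (4840, 1), (5500, 6), (7770, 9)}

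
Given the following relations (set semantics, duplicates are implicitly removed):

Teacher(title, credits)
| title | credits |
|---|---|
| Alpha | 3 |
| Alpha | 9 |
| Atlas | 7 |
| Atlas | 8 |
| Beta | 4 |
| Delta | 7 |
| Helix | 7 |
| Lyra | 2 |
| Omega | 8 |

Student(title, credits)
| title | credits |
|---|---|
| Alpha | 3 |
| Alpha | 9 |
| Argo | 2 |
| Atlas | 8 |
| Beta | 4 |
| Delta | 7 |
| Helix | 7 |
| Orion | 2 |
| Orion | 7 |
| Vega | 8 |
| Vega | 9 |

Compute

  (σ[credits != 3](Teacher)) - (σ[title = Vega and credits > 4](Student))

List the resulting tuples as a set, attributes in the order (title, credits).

Apply σ_{credits != 3}; surviving tuples: {(Alpha, 9), (Atlas, 7), (Atlas, 8), (Beta, 4), (Delta, 7), (Helix, 7), (Lyra, 2), (Omega, 8)}
Apply σ_{title = Vega and credits > 4}; surviving tuples: {(Vega, 8), (Vega, 9)}
Set difference of the two operands is {(Alpha, 9), (Atlas, 7), (Atlas, 8), (Beta, 4), (Delta, 7), (Helix, 7), (Lyra, 2), (Omega, 8)}.

{(Alpha, 9), (Atlas, 7), (Atlas, 8), (Beta, 4), (Delta, 7), (Helix, 7), (Lyra, 2), (Omega, 8)}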